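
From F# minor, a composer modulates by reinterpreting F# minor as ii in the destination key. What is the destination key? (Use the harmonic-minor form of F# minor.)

The numeral ii denotes a minor triad on scale degree 2. With F# on degree 2, the tonic of the new key is E.
Degree 2 carries a minor triad in major keys, so the destination is E major.
Check: the diatonic triads of E major are E (I), F#m (ii), G#m (iii), A (IV), B (V), C#m (vi), D#dim (vii°) — F# minor is indeed ii.

E major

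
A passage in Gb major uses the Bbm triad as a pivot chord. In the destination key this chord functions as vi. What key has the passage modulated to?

The numeral vi denotes a minor triad on scale degree 6. With Bb on degree 6, the tonic of the new key is Db.
Degree 6 carries a minor triad in major keys, so the destination is Db major.
Check: the diatonic triads of Db major are Db (I), Ebm (ii), Fm (iii), Gb (IV), Ab (V), Bbm (vi), Cdim (vii°) — Bbm is indeed vi.

Db major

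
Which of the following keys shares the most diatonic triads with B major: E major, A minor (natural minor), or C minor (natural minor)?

Triads of B major: B (I), C#m (ii), D#m (iii), E (IV), F# (V), G#m (vi), A#dim (vii°).
E major shares 4: B, C#m, E, G#m.
A minor (natural minor) shares 0: none.
C minor (natural minor) shares 0: none.
The most common triads (4) are shared with E major.

E major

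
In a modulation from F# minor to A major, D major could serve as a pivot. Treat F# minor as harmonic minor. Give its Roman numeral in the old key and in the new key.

The scale of F# minor (harmonic minor) is F# G# A B C# D E#; D is degree 6, and the triad built there (D-F#-A) is major, so it is VI.
The scale of A major is A B C# D E F# G#; D is degree 4, and the triad built there (D-F#-A) is major, so it is IV.

VI in F# minor; IV in A major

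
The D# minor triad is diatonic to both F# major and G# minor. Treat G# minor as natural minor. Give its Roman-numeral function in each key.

vi in F# major; v in G# minor

The scale of F# major is F# G# A# B C# D# E#; D# is degree 6, and the triad built there (D#-F#-A#) is minor, so it is vi.
The scale of G# minor (natural minor) is G# A# B C# D# E F#; D# is degree 5, and the triad built there (D#-F#-A#) is minor, so it is v.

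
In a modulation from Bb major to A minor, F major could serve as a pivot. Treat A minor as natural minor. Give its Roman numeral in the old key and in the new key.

The scale of Bb major is Bb C D Eb F G A; F is degree 5, and the triad built there (F-A-C) is major, so it is V.
The scale of A minor (natural minor) is A B C D E F G; F is degree 6, and the triad built there (F-A-C) is major, so it is VI.

V in Bb major; VI in A minor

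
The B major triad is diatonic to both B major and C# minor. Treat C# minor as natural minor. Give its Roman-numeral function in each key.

The scale of B major is B C# D# E F# G# A#; B is degree 1, and the triad built there (B-D#-F#) is major, so it is I.
The scale of C# minor (natural minor) is C# D# E F# G# A B; B is degree 7, and the triad built there (B-D#-F#) is major, so it is VII.

I in B major; VII in C# minor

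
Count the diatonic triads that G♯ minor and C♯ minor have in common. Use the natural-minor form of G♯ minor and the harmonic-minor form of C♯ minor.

1

Diatonic triads of G♯ minor (natural minor): G♯m (i), A♯dim (ii°), B (III), C♯m (iv), D♯m (v), E (VI), F♯ (VII).
Diatonic triads of C♯ minor (harmonic minor): C♯m (i), D♯dim (ii°), Eaug (III+), F♯m (iv), G♯ (V), A (VI), B♯dim (vii°).
Matching root and quality in both lists: C♯m.
That gives 1 common triad.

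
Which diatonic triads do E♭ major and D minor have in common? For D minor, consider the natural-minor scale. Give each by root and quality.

Gm, B♭

Triads in E♭ major: E♭ major (I), F minor (ii), G minor (iii), A♭ major (IV), B♭ major (V), C minor (vi), D diminished (vii°).
Triads in D minor (natural minor): D minor (i), E diminished (ii°), F major (III), G minor (iv), A minor (v), B♭ major (VI), C major (VII).
Shared triads with their functions: G minor (iii in E♭ major, iv in D minor); B♭ major (V in E♭ major, VI in D minor).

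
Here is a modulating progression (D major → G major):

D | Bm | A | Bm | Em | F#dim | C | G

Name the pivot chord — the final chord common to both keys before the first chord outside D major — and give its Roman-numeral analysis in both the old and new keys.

Chords diatonic to D major: D, Em, F#m, G, A, Bm, C#dim.
Reading the progression, the first chord not in that set is F#dim, so the modulation leaves D major there.
The chord immediately before F#dim is Em, which is diatonic to both keys: ii in D major and vi in G major.

Em — ii in D major, vi in G major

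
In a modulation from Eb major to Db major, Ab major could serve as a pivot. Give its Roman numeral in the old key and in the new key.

IV in Eb major; V in Db major

The scale of Eb major is Eb F G Ab Bb C D; Ab is degree 4, and the triad built there (Ab-C-Eb) is major, so it is IV.
The scale of Db major is Db Eb F Gb Ab Bb C; Ab is degree 5, and the triad built there (Ab-C-Eb) is major, so it is V.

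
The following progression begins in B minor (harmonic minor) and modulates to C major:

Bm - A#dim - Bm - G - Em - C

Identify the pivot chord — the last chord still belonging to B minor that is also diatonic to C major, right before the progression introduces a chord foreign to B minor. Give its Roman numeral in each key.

Chords diatonic to B minor: Bm, C#dim, Daug, Em, F#, G, A#dim.
Reading the progression, the first chord not in that set is C, so the modulation leaves B minor there.
The chord immediately before C is Em, which is diatonic to both keys: iv in B minor and iii in C major.

Em — iv in B minor, iii in C major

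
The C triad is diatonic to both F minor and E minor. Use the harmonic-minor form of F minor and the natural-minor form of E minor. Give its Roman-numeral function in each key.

The scale of F minor (harmonic minor) is F G Ab Bb C Db E; C is degree 5, and the triad built there (C-E-G) is major, so it is V.
The scale of E minor (natural minor) is E F# G A B C D; C is degree 6, and the triad built there (C-E-G) is major, so it is VI.

V in F minor; VI in E minor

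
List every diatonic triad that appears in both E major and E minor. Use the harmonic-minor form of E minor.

Triads in E major: E (I), F#m (ii), G#m (iii), A (IV), B (V), C#m (vi), D#dim (vii°).
Triads in E minor (harmonic minor): Em (i), F#dim (ii°), Gaug (III+), Am (iv), B (V), C (VI), D#dim (vii°).
Shared triads with their functions: B (V in E major, V in E minor); D#dim (vii° in E major, vii° in E minor).

B, D#dim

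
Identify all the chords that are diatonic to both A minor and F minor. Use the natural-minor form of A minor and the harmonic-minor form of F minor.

Triads in A minor (natural minor): Am (i), Bdim (ii°), C (III), Dm (iv), Em (v), F (VI), G (VII).
Triads in F minor (harmonic minor): Fm (i), Gdim (ii°), Abaug (III+), Bbm (iv), C (V), Db (VI), Edim (vii°).
Shared triads with their functions: C (III in A minor, V in F minor).

C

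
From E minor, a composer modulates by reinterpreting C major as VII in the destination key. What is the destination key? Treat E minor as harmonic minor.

The numeral VII denotes a major triad on scale degree 7. With C on degree 7, the tonic of the new key is D.
Degree 7 carries a major triad in natural-minor keys, so the destination is D minor.
Check: the diatonic triads of D minor (natural minor) are Dm (i), Edim (ii°), F (III), Gm (iv), Am (v), B♭ (VI), C (VII) — C major is indeed VII.

D minor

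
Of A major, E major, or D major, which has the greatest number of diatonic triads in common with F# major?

E major

Triads of F# major: F# major (I), G# minor (ii), A# minor (iii), B major (IV), C# major (V), D# minor (vi), E# diminished (vii°).
A major shares 0: none.
E major shares 2: G#m, B.
D major shares 0: none.
The most common triads (2) are shared with E major.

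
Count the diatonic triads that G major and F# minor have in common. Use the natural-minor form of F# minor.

2

Diatonic triads of G major: G major (I), A minor (ii), B minor (iii), C major (IV), D major (V), E minor (vi), F# diminished (vii°).
Diatonic triads of F# minor (natural minor): F# minor (i), G# diminished (ii°), A major (III), B minor (iv), C# minor (v), D major (VI), E major (VII).
Matching root and quality in both lists: B minor, D major.
That gives 2 common triads.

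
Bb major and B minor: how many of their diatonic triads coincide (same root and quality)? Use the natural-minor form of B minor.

Diatonic triads of Bb major: Bb (I), Cm (ii), Dm (iii), Eb (IV), F (V), Gm (vi), Adim (vii°).
Diatonic triads of B minor (natural minor): Bm (i), C#dim (ii°), D (III), Em (iv), F#m (v), G (VI), A (VII).
No triad has the same root and quality in both keys.

0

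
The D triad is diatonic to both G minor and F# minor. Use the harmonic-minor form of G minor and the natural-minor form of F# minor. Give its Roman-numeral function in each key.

V in G minor; VI in F# minor

The scale of G minor (harmonic minor) is G A Bb C D Eb F#; D is degree 5, and the triad built there (D-F#-A) is major, so it is V.
The scale of F# minor (natural minor) is F# G# A B C# D E; D is degree 6, and the triad built there (D-F#-A) is major, so it is VI.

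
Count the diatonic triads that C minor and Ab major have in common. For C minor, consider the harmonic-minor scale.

3

Diatonic triads of C minor (harmonic minor): Cm (i), Ddim (ii°), Ebaug (III+), Fm (iv), G (V), Ab (VI), Bdim (vii°).
Diatonic triads of Ab major: Ab (I), Bbm (ii), Cm (iii), Db (IV), Eb (V), Fm (vi), Gdim (vii°).
Matching root and quality in both lists: Cm, Fm, Ab.
That gives 3 common triads.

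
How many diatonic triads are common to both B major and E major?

4

Diatonic triads of B major: B major (I), C# minor (ii), D# minor (iii), E major (IV), F# major (V), G# minor (vi), A# diminished (vii°).
Diatonic triads of E major: E major (I), F# minor (ii), G# minor (iii), A major (IV), B major (V), C# minor (vi), D# diminished (vii°).
Matching root and quality in both lists: B major, C# minor, E major, G# minor.
That gives 4 common triads.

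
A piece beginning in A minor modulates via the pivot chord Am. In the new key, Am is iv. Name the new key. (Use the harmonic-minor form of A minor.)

The numeral iv denotes a minor triad on scale degree 4. With A on degree 4, the tonic of the new key is E.
Degree 4 carries a minor triad in minor keys, so the destination is E minor.
Check: the diatonic triads of E minor (natural minor) are Em (i), F#dim (ii°), G (III), Am (iv), Bm (v), C (VI), D (VII) — Am is indeed iv.

E minor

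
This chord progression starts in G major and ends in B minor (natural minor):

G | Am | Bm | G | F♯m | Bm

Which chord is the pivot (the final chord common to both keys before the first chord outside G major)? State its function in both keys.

Chords diatonic to G major: G, Am, Bm, C, D, Em, F♯dim.
Reading the progression, the first chord not in that set is F♯m, so the modulation leaves G major there.
The chord immediately before F♯m is G, which is diatonic to both keys: I in G major and VI in B minor.

G — I in G major, VI in B minor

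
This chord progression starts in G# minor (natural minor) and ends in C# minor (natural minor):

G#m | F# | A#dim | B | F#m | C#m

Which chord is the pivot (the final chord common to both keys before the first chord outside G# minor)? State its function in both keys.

B — III in G# minor, VII in C# minor

Chords diatonic to G# minor: G#m, A#dim, B, C#m, D#m, E, F#.
Reading the progression, the first chord not in that set is F#m, so the modulation leaves G# minor there.
The chord immediately before F#m is B, which is diatonic to both keys: III in G# minor and VII in C# minor.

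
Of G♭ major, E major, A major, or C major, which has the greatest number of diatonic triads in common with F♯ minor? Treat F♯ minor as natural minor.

A major

Triads of F♯ minor (natural minor): F♯ minor (i), G♯ diminished (ii°), A major (III), B minor (iv), C♯ minor (v), D major (VI), E major (VII).
G♭ major shares 0: none.
E major shares 4: F♯m, A, C♯m, E.
A major shares 7: F♯m, G♯dim, A, Bm, C♯m, D, E.
C major shares 0: none.
The most common triads (7) are shared with A major.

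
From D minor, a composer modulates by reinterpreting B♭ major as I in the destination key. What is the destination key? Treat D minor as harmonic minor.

B♭ major

The numeral I denotes a major triad on scale degree 1. With B♭ on degree 1, the tonic of the new key is B♭.
Degree 1 carries a major triad in major keys, so the destination is B♭ major.
Check: the diatonic triads of B♭ major are B♭ (I), Cm (ii), Dm (iii), E♭ (IV), F (V), Gm (vi), Adim (vii°) — B♭ major is indeed I.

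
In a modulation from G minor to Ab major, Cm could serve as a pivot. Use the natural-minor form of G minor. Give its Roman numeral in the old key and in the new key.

iv in G minor; iii in Ab major

The scale of G minor (natural minor) is G A Bb C D Eb F; C is degree 4, and the triad built there (C-Eb-G) is minor, so it is iv.
The scale of Ab major is Ab Bb C Db Eb F G; C is degree 3, and the triad built there (C-Eb-G) is minor, so it is iii.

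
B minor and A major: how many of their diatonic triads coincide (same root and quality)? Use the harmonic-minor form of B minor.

Diatonic triads of B minor (harmonic minor): B minor (i), C♯ diminished (ii°), D augmented (III+), E minor (iv), F♯ major (V), G major (VI), A♯ diminished (vii°).
Diatonic triads of A major: A major (I), B minor (ii), C♯ minor (iii), D major (IV), E major (V), F♯ minor (vi), G♯ diminished (vii°).
Matching root and quality in both lists: B minor.
That gives 1 common triad.

1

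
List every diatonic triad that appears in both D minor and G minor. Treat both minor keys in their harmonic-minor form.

Triads in D minor (harmonic minor): D minor (i), E diminished (ii°), F augmented (III+), G minor (iv), A major (V), Bb major (VI), C# diminished (vii°).
Triads in G minor (harmonic minor): G minor (i), A diminished (ii°), Bb augmented (III+), C minor (iv), D major (V), Eb major (VI), F# diminished (vii°).
Shared triads with their functions: G minor (iv in D minor, i in G minor).

Gm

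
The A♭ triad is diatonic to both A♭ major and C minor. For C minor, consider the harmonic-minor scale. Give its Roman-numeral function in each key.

The scale of A♭ major is A♭ B♭ C D♭ E♭ F G; A♭ is degree 1, and the triad built there (A♭-C-E♭) is major, so it is I.
The scale of C minor (harmonic minor) is C D E♭ F G A♭ B; A♭ is degree 6, and the triad built there (A♭-C-E♭) is major, so it is VI.

I in A♭ major; VI in C minor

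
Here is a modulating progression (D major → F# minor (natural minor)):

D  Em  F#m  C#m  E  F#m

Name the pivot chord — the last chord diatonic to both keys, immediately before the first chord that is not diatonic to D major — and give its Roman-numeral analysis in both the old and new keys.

Chords diatonic to D major: D, Em, F#m, G, A, Bm, C#dim.
Reading the progression, the first chord not in that set is C#m, so the modulation leaves D major there.
The chord immediately before C#m is F#m, which is diatonic to both keys: iii in D major and i in F# minor.

F#m — iii in D major, i in F# minor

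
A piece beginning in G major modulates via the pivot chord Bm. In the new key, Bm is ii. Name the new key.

The numeral ii denotes a minor triad on scale degree 2. With B on degree 2, the tonic of the new key is A.
Degree 2 carries a minor triad in major keys, so the destination is A major.
Check: the diatonic triads of A major are A (I), Bm (ii), C#m (iii), D (IV), E (V), F#m (vi), G#dim (vii°) — Bm is indeed ii.

A major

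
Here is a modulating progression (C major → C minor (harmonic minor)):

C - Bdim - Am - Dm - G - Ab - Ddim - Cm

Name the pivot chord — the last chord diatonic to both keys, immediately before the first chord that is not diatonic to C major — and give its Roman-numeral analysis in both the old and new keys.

Chords diatonic to C major: C, Dm, Em, F, G, Am, Bdim.
Reading the progression, the first chord not in that set is Ab, so the modulation leaves C major there.
The chord immediately before Ab is G, which is diatonic to both keys: V in C major and V in C minor.

G — V in C major, V in C minor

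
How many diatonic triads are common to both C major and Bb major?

2

Diatonic triads of C major: C (I), Dm (ii), Em (iii), F (IV), G (V), Am (vi), Bdim (vii°).
Diatonic triads of Bb major: Bb (I), Cm (ii), Dm (iii), Eb (IV), F (V), Gm (vi), Adim (vii°).
Matching root and quality in both lists: Dm, F.
That gives 2 common triads.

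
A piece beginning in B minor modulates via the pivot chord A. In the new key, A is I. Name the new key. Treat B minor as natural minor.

A major

The numeral I denotes a major triad on scale degree 1. With A on degree 1, the tonic of the new key is A.
Degree 1 carries a major triad in major keys, so the destination is A major.
Check: the diatonic triads of A major are A (I), Bm (ii), C#m (iii), D (IV), E (V), F#m (vi), G#dim (vii°) — A is indeed I.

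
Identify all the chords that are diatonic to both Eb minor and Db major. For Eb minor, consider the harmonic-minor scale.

Triads in Eb minor (harmonic minor): Ebm (i), Fdim (ii°), Gbaug (III+), Abm (iv), Bb (V), Cb (VI), Ddim (vii°).
Triads in Db major: Db (I), Ebm (ii), Fm (iii), Gb (IV), Ab (V), Bbm (vi), Cdim (vii°).
Shared triads with their functions: Ebm (i in Eb minor, ii in Db major).

Ebm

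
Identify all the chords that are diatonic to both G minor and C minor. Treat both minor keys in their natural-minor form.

Triads in G minor (natural minor): Gm (i), Adim (ii°), Bb (III), Cm (iv), Dm (v), Eb (VI), F (VII).
Triads in C minor (natural minor): Cm (i), Ddim (ii°), Eb (III), Fm (iv), Gm (v), Ab (VI), Bb (VII).
Shared triads with their functions: Gm (i in G minor, v in C minor); Bb (III in G minor, VII in C minor); Cm (iv in G minor, i in C minor); Eb (VI in G minor, III in C minor).

Gm, Bb, Cm, Eb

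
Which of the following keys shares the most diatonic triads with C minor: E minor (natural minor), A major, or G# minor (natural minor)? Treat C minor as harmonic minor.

E minor

Triads of C minor (harmonic minor): C minor (i), D diminished (ii°), Eb augmented (III+), F minor (iv), G major (V), Ab major (VI), B diminished (vii°).
E minor (natural minor) shares 1: G.
A major shares 0: none.
G# minor (natural minor) shares 0: none.
The most common triads (1) are shared with E minor.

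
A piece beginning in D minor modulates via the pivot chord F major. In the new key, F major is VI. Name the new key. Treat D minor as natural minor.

A minor

The numeral VI denotes a major triad on scale degree 6. With F on degree 6, the tonic of the new key is A.
Degree 6 carries a major triad in minor keys, so the destination is A minor.
Check: the diatonic triads of A minor (natural minor) are Am (i), Bdim (ii°), C (III), Dm (iv), Em (v), F (VI), G (VII) — F major is indeed VI.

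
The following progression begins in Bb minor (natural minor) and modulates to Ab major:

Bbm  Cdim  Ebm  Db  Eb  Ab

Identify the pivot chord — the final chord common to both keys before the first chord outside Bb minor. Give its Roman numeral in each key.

Db — III in Bb minor, IV in Ab major

Chords diatonic to Bb minor: Bbm, Cdim, Db, Ebm, Fm, Gb, Ab.
Reading the progression, the first chord not in that set is Eb, so the modulation leaves Bb minor there.
The chord immediately before Eb is Db, which is diatonic to both keys: III in Bb minor and IV in Ab major.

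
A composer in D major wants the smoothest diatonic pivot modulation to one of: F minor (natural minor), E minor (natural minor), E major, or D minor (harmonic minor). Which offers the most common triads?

E minor

Triads of D major: D (I), Em (ii), F#m (iii), G (IV), A (V), Bm (vi), C#dim (vii°).
F minor (natural minor) shares 0: none.
E minor (natural minor) shares 4: D, Em, G, Bm.
E major shares 2: F#m, A.
D minor (harmonic minor) shares 2: A, C#dim.
The most common triads (4) are shared with E minor.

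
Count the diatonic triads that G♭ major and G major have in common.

0

Diatonic triads of G♭ major: G♭ (I), A♭m (ii), B♭m (iii), C♭ (IV), D♭ (V), E♭m (vi), Fdim (vii°).
Diatonic triads of G major: G (I), Am (ii), Bm (iii), C (IV), D (V), Em (vi), F♯dim (vii°).
No triad has the same root and quality in both keys.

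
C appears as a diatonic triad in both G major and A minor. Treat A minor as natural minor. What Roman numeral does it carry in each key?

IV in G major; III in A minor

The scale of G major is G A B C D E F#; C is degree 4, and the triad built there (C-E-G) is major, so it is IV.
The scale of A minor (natural minor) is A B C D E F G; C is degree 3, and the triad built there (C-E-G) is major, so it is III.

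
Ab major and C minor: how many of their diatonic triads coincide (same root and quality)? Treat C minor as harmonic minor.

3

Diatonic triads of Ab major: Ab (I), Bbm (ii), Cm (iii), Db (IV), Eb (V), Fm (vi), Gdim (vii°).
Diatonic triads of C minor (harmonic minor): Cm (i), Ddim (ii°), Ebaug (III+), Fm (iv), G (V), Ab (VI), Bdim (vii°).
Matching root and quality in both lists: Ab, Cm, Fm.
That gives 3 common triads.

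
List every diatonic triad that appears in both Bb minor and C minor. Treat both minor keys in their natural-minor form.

Triads in Bb minor (natural minor): Bbm (i), Cdim (ii°), Db (III), Ebm (iv), Fm (v), Gb (VI), Ab (VII).
Triads in C minor (natural minor): Cm (i), Ddim (ii°), Eb (III), Fm (iv), Gm (v), Ab (VI), Bb (VII).
Shared triads with their functions: Fm (v in Bb minor, iv in C minor); Ab (VII in Bb minor, VI in C minor).

Fm, Ab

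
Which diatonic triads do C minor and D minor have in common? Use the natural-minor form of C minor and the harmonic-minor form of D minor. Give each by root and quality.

Triads in C minor (natural minor): Cm (i), Ddim (ii°), E♭ (III), Fm (iv), Gm (v), A♭ (VI), B♭ (VII).
Triads in D minor (harmonic minor): Dm (i), Edim (ii°), Faug (III+), Gm (iv), A (V), B♭ (VI), C♯dim (vii°).
Shared triads with their functions: Gm (v in C minor, iv in D minor); B♭ (VII in C minor, VI in D minor).

Gm, B♭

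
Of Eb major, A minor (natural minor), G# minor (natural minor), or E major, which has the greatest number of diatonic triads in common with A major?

Triads of A major: A major (I), B minor (ii), C# minor (iii), D major (IV), E major (V), F# minor (vi), G# diminished (vii°).
Eb major shares 0: none.
A minor (natural minor) shares 0: none.
G# minor (natural minor) shares 2: C#m, E.
E major shares 4: A, C#m, E, F#m.
The most common triads (4) are shared with E major.

E major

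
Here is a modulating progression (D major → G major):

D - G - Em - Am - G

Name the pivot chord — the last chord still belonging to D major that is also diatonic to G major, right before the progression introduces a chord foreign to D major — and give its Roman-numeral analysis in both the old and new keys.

Chords diatonic to D major: D, Em, F#m, G, A, Bm, C#dim.
Reading the progression, the first chord not in that set is Am, so the modulation leaves D major there.
The chord immediately before Am is Em, which is diatonic to both keys: ii in D major and vi in G major.

Em — ii in D major, vi in G major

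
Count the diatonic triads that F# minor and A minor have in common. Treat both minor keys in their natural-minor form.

0

Diatonic triads of F# minor (natural minor): F#m (i), G#dim (ii°), A (III), Bm (iv), C#m (v), D (VI), E (VII).
Diatonic triads of A minor (natural minor): Am (i), Bdim (ii°), C (III), Dm (iv), Em (v), F (VI), G (VII).
No triad has the same root and quality in both keys.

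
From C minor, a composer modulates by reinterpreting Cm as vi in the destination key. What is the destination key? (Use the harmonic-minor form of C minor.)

Eb major

The numeral vi denotes a minor triad on scale degree 6. With C on degree 6, the tonic of the new key is Eb.
Degree 6 carries a minor triad in major keys, so the destination is Eb major.
Check: the diatonic triads of Eb major are Eb (I), Fm (ii), Gm (iii), Ab (IV), Bb (V), Cm (vi), Ddim (vii°) — Cm is indeed vi.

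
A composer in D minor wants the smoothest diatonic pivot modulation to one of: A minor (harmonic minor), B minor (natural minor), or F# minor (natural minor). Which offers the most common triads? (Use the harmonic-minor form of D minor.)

Triads of D minor (harmonic minor): D minor (i), E diminished (ii°), F augmented (III+), G minor (iv), A major (V), Bb major (VI), C# diminished (vii°).
A minor (harmonic minor) shares 1: Dm.
B minor (natural minor) shares 2: A, C#dim.
F# minor (natural minor) shares 1: A.
The most common triads (2) are shared with B minor.

B minor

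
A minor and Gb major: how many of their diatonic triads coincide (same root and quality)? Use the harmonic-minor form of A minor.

0

Diatonic triads of A minor (harmonic minor): Am (i), Bdim (ii°), Caug (III+), Dm (iv), E (V), F (VI), G#dim (vii°).
Diatonic triads of Gb major: Gb (I), Abm (ii), Bbm (iii), Cb (IV), Db (V), Ebm (vi), Fdim (vii°).
No triad has the same root and quality in both keys.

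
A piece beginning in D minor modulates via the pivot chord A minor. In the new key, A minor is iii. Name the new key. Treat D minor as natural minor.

F major

The numeral iii denotes a minor triad on scale degree 3. With A on degree 3, the tonic of the new key is F.
Degree 3 carries a minor triad in major keys, so the destination is F major.
Check: the diatonic triads of F major are F (I), Gm (ii), Am (iii), Bb (IV), C (V), Dm (vi), Edim (vii°) — A minor is indeed iii.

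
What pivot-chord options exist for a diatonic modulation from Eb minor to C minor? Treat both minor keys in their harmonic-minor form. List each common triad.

Ddim

Triads in Eb minor (harmonic minor): Ebm (i), Fdim (ii°), Gbaug (III+), Abm (iv), Bb (V), Cb (VI), Ddim (vii°).
Triads in C minor (harmonic minor): Cm (i), Ddim (ii°), Ebaug (III+), Fm (iv), G (V), Ab (VI), Bdim (vii°).
Shared triads with their functions: Ddim (vii° in Eb minor, ii° in C minor).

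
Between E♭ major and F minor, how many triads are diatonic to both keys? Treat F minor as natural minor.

Diatonic triads of E♭ major: E♭ major (I), F minor (ii), G minor (iii), A♭ major (IV), B♭ major (V), C minor (vi), D diminished (vii°).
Diatonic triads of F minor (natural minor): F minor (i), G diminished (ii°), A♭ major (III), B♭ minor (iv), C minor (v), D♭ major (VI), E♭ major (VII).
Matching root and quality in both lists: E♭ major, F minor, A♭ major, C minor.
That gives 4 common triads.

4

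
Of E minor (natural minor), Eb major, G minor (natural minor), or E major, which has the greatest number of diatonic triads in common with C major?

Triads of C major: C (I), Dm (ii), Em (iii), F (IV), G (V), Am (vi), Bdim (vii°).
E minor (natural minor) shares 4: C, Em, G, Am.
Eb major shares 0: none.
G minor (natural minor) shares 2: Dm, F.
E major shares 0: none.
The most common triads (4) are shared with E minor.

E minor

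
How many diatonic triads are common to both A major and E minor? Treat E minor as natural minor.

2

Diatonic triads of A major: A major (I), B minor (ii), C# minor (iii), D major (IV), E major (V), F# minor (vi), G# diminished (vii°).
Diatonic triads of E minor (natural minor): E minor (i), F# diminished (ii°), G major (III), A minor (iv), B minor (v), C major (VI), D major (VII).
Matching root and quality in both lists: B minor, D major.
That gives 2 common triads.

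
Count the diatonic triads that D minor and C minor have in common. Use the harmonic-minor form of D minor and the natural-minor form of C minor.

2

Diatonic triads of D minor (harmonic minor): Dm (i), Edim (ii°), Faug (III+), Gm (iv), A (V), Bb (VI), C#dim (vii°).
Diatonic triads of C minor (natural minor): Cm (i), Ddim (ii°), Eb (III), Fm (iv), Gm (v), Ab (VI), Bb (VII).
Matching root and quality in both lists: Gm, Bb.
That gives 2 common triads.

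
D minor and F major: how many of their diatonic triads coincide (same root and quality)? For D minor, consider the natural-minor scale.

Diatonic triads of D minor (natural minor): Dm (i), Edim (ii°), F (III), Gm (iv), Am (v), Bb (VI), C (VII).
Diatonic triads of F major: F (I), Gm (ii), Am (iii), Bb (IV), C (V), Dm (vi), Edim (vii°).
Matching root and quality in both lists: Dm, Edim, F, Gm, Am, Bb, C.
That gives 7 common triads.

7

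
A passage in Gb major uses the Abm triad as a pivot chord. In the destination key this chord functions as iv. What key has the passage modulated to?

Eb minor

The numeral iv denotes a minor triad on scale degree 4. With Ab on degree 4, the tonic of the new key is Eb.
Degree 4 carries a minor triad in minor keys, so the destination is Eb minor.
Check: the diatonic triads of Eb minor (natural minor) are Ebm (i), Fdim (ii°), Gb (III), Abm (iv), Bbm (v), Cb (VI), Db (VII) — Abm is indeed iv.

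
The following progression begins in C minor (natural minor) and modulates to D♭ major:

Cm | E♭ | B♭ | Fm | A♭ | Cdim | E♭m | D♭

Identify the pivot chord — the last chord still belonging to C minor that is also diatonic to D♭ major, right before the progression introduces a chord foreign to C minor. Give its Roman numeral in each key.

Chords diatonic to C minor: Cm, Ddim, E♭, Fm, Gm, A♭, B♭.
Reading the progression, the first chord not in that set is Cdim, so the modulation leaves C minor there.
The chord immediately before Cdim is A♭, which is diatonic to both keys: VI in C minor and V in D♭ major.

A♭ — VI in C minor, V in D♭ major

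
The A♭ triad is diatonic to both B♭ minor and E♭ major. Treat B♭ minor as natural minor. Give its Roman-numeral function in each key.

VII in B♭ minor; IV in E♭ major

The scale of B♭ minor (natural minor) is B♭ C D♭ E♭ F G♭ A♭; A♭ is degree 7, and the triad built there (A♭-C-E♭) is major, so it is VII.
The scale of E♭ major is E♭ F G A♭ B♭ C D; A♭ is degree 4, and the triad built there (A♭-C-E♭) is major, so it is IV.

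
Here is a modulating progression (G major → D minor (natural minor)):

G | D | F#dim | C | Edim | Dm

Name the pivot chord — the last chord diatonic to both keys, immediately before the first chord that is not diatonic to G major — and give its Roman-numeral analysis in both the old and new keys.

C — IV in G major, VII in D minor

Chords diatonic to G major: G, Am, Bm, C, D, Em, F#dim.
Reading the progression, the first chord not in that set is Edim, so the modulation leaves G major there.
The chord immediately before Edim is C, which is diatonic to both keys: IV in G major and VII in D minor.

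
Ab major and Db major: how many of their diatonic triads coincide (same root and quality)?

Diatonic triads of Ab major: Ab (I), Bbm (ii), Cm (iii), Db (IV), Eb (V), Fm (vi), Gdim (vii°).
Diatonic triads of Db major: Db (I), Ebm (ii), Fm (iii), Gb (IV), Ab (V), Bbm (vi), Cdim (vii°).
Matching root and quality in both lists: Ab, Bbm, Db, Fm.
That gives 4 common triads.

4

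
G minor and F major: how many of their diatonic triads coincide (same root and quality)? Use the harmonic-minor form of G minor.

1

Diatonic triads of G minor (harmonic minor): Gm (i), Adim (ii°), Bbaug (III+), Cm (iv), D (V), Eb (VI), F#dim (vii°).
Diatonic triads of F major: F (I), Gm (ii), Am (iii), Bb (IV), C (V), Dm (vi), Edim (vii°).
Matching root and quality in both lists: Gm.
That gives 1 common triad.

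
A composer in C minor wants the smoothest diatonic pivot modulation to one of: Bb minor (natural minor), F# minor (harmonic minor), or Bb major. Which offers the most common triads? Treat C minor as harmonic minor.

Triads of C minor (harmonic minor): C minor (i), D diminished (ii°), Eb augmented (III+), F minor (iv), G major (V), Ab major (VI), B diminished (vii°).
Bb minor (natural minor) shares 2: Fm, Ab.
F# minor (harmonic minor) shares 0: none.
Bb major shares 1: Cm.
The most common triads (2) are shared with Bb minor.

Bb minor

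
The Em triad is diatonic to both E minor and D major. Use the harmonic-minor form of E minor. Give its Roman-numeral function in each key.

i in E minor; ii in D major

The scale of E minor (harmonic minor) is E F♯ G A B C D♯; E is degree 1, and the triad built there (E-G-B) is minor, so it is i.
The scale of D major is D E F♯ G A B C♯; E is degree 2, and the triad built there (E-G-B) is minor, so it is ii.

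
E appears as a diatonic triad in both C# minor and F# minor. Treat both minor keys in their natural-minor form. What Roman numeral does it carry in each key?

The scale of C# minor (natural minor) is C# D# E F# G# A B; E is degree 3, and the triad built there (E-G#-B) is major, so it is III.
The scale of F# minor (natural minor) is F# G# A B C# D E; E is degree 7, and the triad built there (E-G#-B) is major, so it is VII.

III in C# minor; VII in F# minor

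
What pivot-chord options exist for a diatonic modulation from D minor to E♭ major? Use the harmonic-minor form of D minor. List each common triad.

Triads in D minor (harmonic minor): D minor (i), E diminished (ii°), F augmented (III+), G minor (iv), A major (V), B♭ major (VI), C♯ diminished (vii°).
Triads in E♭ major: E♭ major (I), F minor (ii), G minor (iii), A♭ major (IV), B♭ major (V), C minor (vi), D diminished (vii°).
Shared triads with their functions: G minor (iv in D minor, iii in E♭ major); B♭ major (VI in D minor, V in E♭ major).

Gm, B♭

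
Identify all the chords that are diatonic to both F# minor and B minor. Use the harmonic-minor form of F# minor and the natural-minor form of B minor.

F#m, Bm, D

Triads in F# minor (harmonic minor): F#m (i), G#dim (ii°), Aaug (III+), Bm (iv), C# (V), D (VI), E#dim (vii°).
Triads in B minor (natural minor): Bm (i), C#dim (ii°), D (III), Em (iv), F#m (v), G (VI), A (VII).
Shared triads with their functions: F#m (i in F# minor, v in B minor); Bm (iv in F# minor, i in B minor); D (VI in F# minor, III in B minor).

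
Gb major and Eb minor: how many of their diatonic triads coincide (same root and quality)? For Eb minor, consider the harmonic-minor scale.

4

Diatonic triads of Gb major: Gb (I), Abm (ii), Bbm (iii), Cb (IV), Db (V), Ebm (vi), Fdim (vii°).
Diatonic triads of Eb minor (harmonic minor): Ebm (i), Fdim (ii°), Gbaug (III+), Abm (iv), Bb (V), Cb (VI), Ddim (vii°).
Matching root and quality in both lists: Abm, Cb, Ebm, Fdim.
That gives 4 common triads.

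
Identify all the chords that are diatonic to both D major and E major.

Triads in D major: D major (I), E minor (ii), F# minor (iii), G major (IV), A major (V), B minor (vi), C# diminished (vii°).
Triads in E major: E major (I), F# minor (ii), G# minor (iii), A major (IV), B major (V), C# minor (vi), D# diminished (vii°).
Shared triads with their functions: F# minor (iii in D major, ii in E major); A major (V in D major, IV in E major).

F#m, A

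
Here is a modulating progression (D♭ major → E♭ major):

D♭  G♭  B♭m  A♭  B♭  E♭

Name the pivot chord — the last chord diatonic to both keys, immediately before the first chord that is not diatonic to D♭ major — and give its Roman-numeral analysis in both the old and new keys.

A♭ — V in D♭ major, IV in E♭ major

Chords diatonic to D♭ major: D♭, E♭m, Fm, G♭, A♭, B♭m, Cdim.
Reading the progression, the first chord not in that set is B♭, so the modulation leaves D♭ major there.
The chord immediately before B♭ is A♭, which is diatonic to both keys: V in D♭ major and IV in E♭ major.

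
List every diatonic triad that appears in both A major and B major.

C#m, E

Triads in A major: A major (I), B minor (ii), C# minor (iii), D major (IV), E major (V), F# minor (vi), G# diminished (vii°).
Triads in B major: B major (I), C# minor (ii), D# minor (iii), E major (IV), F# major (V), G# minor (vi), A# diminished (vii°).
Shared triads with their functions: C# minor (iii in A major, ii in B major); E major (V in A major, IV in B major).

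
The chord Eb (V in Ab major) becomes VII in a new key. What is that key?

F minor

The numeral VII denotes a major triad on scale degree 7. With Eb on degree 7, the tonic of the new key is F.
Degree 7 carries a major triad in natural-minor keys, so the destination is F minor.
Check: the diatonic triads of F minor (natural minor) are Fm (i), Gdim (ii°), Ab (III), Bbm (iv), Cm (v), Db (VI), Eb (VII) — Eb is indeed VII.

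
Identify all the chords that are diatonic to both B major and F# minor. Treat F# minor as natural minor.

Triads in B major: B (I), C#m (ii), D#m (iii), E (IV), F# (V), G#m (vi), A#dim (vii°).
Triads in F# minor (natural minor): F#m (i), G#dim (ii°), A (III), Bm (iv), C#m (v), D (VI), E (VII).
Shared triads with their functions: C#m (ii in B major, v in F# minor); E (IV in B major, VII in F# minor).

C#m, E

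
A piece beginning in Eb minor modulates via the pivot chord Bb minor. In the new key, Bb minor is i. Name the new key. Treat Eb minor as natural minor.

The numeral i denotes a minor triad on scale degree 1. With Bb on degree 1, the tonic of the new key is Bb.
Degree 1 carries a minor triad in minor keys, so the destination is Bb minor.
Check: the diatonic triads of Bb minor (natural minor) are Bbm (i), Cdim (ii°), Db (III), Ebm (iv), Fm (v), Gb (VI), Ab (VII) — Bb minor is indeed i.

Bb minor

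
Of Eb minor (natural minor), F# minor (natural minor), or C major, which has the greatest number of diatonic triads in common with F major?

C major

Triads of F major: F major (I), G minor (ii), A minor (iii), Bb major (IV), C major (V), D minor (vi), E diminished (vii°).
Eb minor (natural minor) shares 0: none.
F# minor (natural minor) shares 0: none.
C major shares 4: F, Am, C, Dm.
The most common triads (4) are shared with C major.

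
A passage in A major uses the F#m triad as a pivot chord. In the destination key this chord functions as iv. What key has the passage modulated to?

C# minor

The numeral iv denotes a minor triad on scale degree 4. With F# on degree 4, the tonic of the new key is C#.
Degree 4 carries a minor triad in minor keys, so the destination is C# minor.
Check: the diatonic triads of C# minor (natural minor) are C#m (i), D#dim (ii°), E (III), F#m (iv), G#m (v), A (VI), B (VII) — F#m is indeed iv.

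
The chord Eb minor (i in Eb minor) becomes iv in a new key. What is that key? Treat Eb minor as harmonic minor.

Bb minor

The numeral iv denotes a minor triad on scale degree 4. With Eb on degree 4, the tonic of the new key is Bb.
Degree 4 carries a minor triad in minor keys, so the destination is Bb minor.
Check: the diatonic triads of Bb minor (natural minor) are Bbm (i), Cdim (ii°), Db (III), Ebm (iv), Fm (v), Gb (VI), Ab (VII) — Eb minor is indeed iv.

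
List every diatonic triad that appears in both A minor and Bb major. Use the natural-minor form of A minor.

Dm, F

Triads in A minor (natural minor): Am (i), Bdim (ii°), C (III), Dm (iv), Em (v), F (VI), G (VII).
Triads in Bb major: Bb (I), Cm (ii), Dm (iii), Eb (IV), F (V), Gm (vi), Adim (vii°).
Shared triads with their functions: Dm (iv in A minor, iii in Bb major); F (VI in A minor, V in Bb major).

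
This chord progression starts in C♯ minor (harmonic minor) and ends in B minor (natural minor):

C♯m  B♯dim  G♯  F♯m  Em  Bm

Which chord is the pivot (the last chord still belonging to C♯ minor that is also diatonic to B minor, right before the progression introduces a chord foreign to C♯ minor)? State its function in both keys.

F♯m — iv in C♯ minor, v in B minor

Chords diatonic to C♯ minor: C♯m, D♯dim, Eaug, F♯m, G♯, A, B♯dim.
Reading the progression, the first chord not in that set is Em, so the modulation leaves C♯ minor there.
The chord immediately before Em is F♯m, which is diatonic to both keys: iv in C♯ minor and v in B minor.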